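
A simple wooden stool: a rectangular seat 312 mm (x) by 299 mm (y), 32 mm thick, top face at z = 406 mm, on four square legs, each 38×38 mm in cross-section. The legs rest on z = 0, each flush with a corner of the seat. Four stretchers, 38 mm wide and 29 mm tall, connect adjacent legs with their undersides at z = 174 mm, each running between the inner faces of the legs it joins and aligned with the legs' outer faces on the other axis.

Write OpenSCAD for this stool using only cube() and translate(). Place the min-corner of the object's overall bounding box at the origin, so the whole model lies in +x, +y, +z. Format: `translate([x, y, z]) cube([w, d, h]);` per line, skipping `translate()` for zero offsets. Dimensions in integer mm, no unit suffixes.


translate([0, 0, 374]) cube([312, 299, 32]);
cube([38, 38, 374]);
translate([274, 0, 0]) cube([38, 38, 374]);
translate([0, 261, 0]) cube([38, 38, 374]);
translate([274, 261, 0]) cube([38, 38, 374]);
translate([38, 0, 174]) cube([236, 38, 29]);
translate([38, 261, 174]) cube([236, 38, 29]);
translate([0, 38, 174]) cube([38, 223, 29]);
translate([274, 38, 174]) cube([38, 223, 29]);


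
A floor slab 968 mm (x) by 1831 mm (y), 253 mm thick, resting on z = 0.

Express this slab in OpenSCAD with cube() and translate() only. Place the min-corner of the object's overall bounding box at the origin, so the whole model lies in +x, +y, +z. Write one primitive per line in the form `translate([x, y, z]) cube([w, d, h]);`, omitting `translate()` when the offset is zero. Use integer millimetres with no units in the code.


cube([968, 1831, 253]);


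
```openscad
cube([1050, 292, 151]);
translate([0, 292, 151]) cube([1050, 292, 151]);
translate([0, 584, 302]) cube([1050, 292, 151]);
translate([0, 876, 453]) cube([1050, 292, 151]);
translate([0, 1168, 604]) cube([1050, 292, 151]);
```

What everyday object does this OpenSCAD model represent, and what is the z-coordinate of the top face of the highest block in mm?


A staircase. The total rise is 755 mm.

5 identical blocks, each offset up and back from the previous — a staircase. Each step is 151 mm tall and there are 5 of them, so the total rise is 5 × 151 = 755 mm.


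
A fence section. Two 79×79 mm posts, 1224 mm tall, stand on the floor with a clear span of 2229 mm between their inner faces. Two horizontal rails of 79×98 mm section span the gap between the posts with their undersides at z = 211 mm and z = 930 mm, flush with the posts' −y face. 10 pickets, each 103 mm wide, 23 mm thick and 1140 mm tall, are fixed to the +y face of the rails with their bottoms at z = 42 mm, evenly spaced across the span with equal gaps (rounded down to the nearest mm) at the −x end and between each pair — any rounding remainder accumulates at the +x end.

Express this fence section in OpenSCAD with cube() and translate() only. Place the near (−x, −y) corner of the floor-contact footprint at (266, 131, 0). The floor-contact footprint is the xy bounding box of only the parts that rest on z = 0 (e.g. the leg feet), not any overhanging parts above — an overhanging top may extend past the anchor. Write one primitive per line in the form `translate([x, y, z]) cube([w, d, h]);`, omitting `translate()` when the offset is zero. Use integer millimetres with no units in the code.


translate([266, 131, 0]) cube([79, 79, 1224]);
translate([2574, 131, 0]) cube([79, 79, 1224]);
translate([345, 131, 211]) cube([2229, 79, 98]);
translate([345, 131, 930]) cube([2229, 79, 98]);
translate([454, 210, 42]) cube([103, 23, 1140]);
translate([666, 210, 42]) cube([103, 23, 1140]);
translate([878, 210, 42]) cube([103, 23, 1140]);
translate([1090, 210, 42]) cube([103, 23, 1140]);
translate([1302, 210, 42]) cube([103, 23, 1140]);
translate([1514, 210, 42]) cube([103, 23, 1140]);
translate([1726, 210, 42]) cube([103, 23, 1140]);
translate([1938, 210, 42]) cube([103, 23, 1140]);
translate([2150, 210, 42]) cube([103, 23, 1140]);
translate([2362, 210, 42]) cube([103, 23, 1140]);


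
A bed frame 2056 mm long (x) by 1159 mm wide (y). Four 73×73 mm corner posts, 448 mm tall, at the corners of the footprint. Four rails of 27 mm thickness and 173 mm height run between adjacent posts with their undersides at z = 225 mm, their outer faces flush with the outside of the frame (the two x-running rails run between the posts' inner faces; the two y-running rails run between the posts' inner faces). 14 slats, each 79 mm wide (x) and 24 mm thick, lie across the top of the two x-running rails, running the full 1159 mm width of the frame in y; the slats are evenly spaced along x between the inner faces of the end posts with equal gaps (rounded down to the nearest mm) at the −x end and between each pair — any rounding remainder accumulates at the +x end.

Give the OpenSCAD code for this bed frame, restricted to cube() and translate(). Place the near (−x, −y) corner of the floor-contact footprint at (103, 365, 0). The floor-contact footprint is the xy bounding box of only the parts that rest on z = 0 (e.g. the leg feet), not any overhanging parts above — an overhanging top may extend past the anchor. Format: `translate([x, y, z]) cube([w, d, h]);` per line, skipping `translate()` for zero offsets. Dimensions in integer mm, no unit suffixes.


// slat z = rail_z + rail_h = 225 + 173 = 398
// slat gap = ⌊(1910 − 14·79) / 15⌋ = 53
translate([103, 365, 0]) cube([73, 73, 448]);
translate([103, 1451, 0]) cube([73, 73, 448]);
translate([2086, 365, 0]) cube([73, 73, 448]);
translate([2086, 1451, 0]) cube([73, 73, 448]);
translate([176, 365, 225]) cube([1910, 27, 173]);
translate([176, 1497, 225]) cube([1910, 27, 173]);
translate([103, 438, 225]) cube([27, 1013, 173]);
translate([2132, 438, 225]) cube([27, 1013, 173]);
translate([229, 365, 398]) cube([79, 1159, 24]);
translate([361, 365, 398]) cube([79, 1159, 24]);
translate([493, 365, 398]) cube([79, 1159, 24]);
translate([625, 365, 398]) cube([79, 1159, 24]);
translate([757, 365, 398]) cube([79, 1159, 24]);
translate([889, 365, 398]) cube([79, 1159, 24]);
translate([1021, 365, 398]) cube([79, 1159, 24]);
translate([1153, 365, 398]) cube([79, 1159, 24]);
translate([1285, 365, 398]) cube([79, 1159, 24]);
translate([1417, 365, 398]) cube([79, 1159, 24]);
translate([1549, 365, 398]) cube([79, 1159, 24]);
translate([1681, 365, 398]) cube([79, 1159, 24]);
translate([1813, 365, 398]) cube([79, 1159, 24]);
translate([1945, 365, 398]) cube([79, 1159, 24]);


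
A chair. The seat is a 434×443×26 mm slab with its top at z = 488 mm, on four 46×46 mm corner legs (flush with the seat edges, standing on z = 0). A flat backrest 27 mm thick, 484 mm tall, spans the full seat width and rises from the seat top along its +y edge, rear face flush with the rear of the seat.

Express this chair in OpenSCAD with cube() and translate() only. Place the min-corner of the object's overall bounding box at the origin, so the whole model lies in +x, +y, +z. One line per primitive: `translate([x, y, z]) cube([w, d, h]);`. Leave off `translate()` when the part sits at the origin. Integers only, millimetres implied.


// leg_h = 488 - 26 = 462
translate([0, 0, 462]) cube([434, 443, 26]);
cube([46, 46, 462]);
translate([388, 0, 0]) cube([46, 46, 462]);
translate([0, 397, 0]) cube([46, 46, 462]);
translate([388, 397, 0]) cube([46, 46, 462]);
translate([0, 416, 488]) cube([434, 27, 484]);


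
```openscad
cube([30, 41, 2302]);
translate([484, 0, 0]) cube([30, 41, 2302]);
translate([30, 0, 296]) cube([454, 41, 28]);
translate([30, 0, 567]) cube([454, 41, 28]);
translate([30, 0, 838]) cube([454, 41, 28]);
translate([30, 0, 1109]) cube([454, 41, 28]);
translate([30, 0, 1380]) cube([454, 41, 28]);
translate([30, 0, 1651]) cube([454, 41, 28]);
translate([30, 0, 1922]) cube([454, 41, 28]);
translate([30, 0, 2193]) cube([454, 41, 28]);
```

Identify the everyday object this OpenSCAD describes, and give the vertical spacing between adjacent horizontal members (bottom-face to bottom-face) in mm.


A ladder. The rung spacing is 271 mm.

Two tall 30×41 posts with 8 short bars between them — a ladder. Adjacent rungs sit at z = 296 and z = 567, so the spacing is 567 − 296 = 271 mm.


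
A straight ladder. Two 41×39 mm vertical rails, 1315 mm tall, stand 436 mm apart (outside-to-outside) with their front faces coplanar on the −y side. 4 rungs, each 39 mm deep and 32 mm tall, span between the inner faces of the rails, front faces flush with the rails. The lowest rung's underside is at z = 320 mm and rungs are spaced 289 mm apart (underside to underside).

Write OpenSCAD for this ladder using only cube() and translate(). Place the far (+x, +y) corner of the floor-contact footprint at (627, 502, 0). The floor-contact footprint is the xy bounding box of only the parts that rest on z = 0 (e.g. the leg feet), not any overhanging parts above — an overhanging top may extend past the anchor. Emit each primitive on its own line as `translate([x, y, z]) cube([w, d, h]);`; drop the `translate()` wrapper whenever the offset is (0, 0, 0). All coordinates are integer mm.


translate([191, 463, 0]) cube([41, 39, 1315]);
translate([586, 463, 0]) cube([41, 39, 1315]);
translate([232, 463, 320]) cube([354, 39, 32]);
translate([232, 463, 609]) cube([354, 39, 32]);
translate([232, 463, 898]) cube([354, 39, 32]);
translate([232, 463, 1187]) cube([354, 39, 32]);


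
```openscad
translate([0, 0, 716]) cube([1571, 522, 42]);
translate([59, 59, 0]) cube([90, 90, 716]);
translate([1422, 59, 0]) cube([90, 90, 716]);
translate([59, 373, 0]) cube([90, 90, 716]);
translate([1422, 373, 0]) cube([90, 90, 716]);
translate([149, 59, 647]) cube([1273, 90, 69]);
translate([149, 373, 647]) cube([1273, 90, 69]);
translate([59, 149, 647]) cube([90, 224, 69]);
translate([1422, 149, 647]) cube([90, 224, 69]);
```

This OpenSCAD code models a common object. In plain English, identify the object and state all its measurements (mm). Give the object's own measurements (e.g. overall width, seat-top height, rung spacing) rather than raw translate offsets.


A rectangular dining table. The top is 1571×522×42 mm with its upper surface at z = 758 mm. It stands on four 90×90 mm square legs, each inset 59 mm from the nearest pair of top edges, running from the floor to the underside of the top. Four apron rails, 90 mm thick and 69 mm tall, run between adjacent legs with their top edges flush with the underside of the top and their outer faces flush with the legs' outer faces.


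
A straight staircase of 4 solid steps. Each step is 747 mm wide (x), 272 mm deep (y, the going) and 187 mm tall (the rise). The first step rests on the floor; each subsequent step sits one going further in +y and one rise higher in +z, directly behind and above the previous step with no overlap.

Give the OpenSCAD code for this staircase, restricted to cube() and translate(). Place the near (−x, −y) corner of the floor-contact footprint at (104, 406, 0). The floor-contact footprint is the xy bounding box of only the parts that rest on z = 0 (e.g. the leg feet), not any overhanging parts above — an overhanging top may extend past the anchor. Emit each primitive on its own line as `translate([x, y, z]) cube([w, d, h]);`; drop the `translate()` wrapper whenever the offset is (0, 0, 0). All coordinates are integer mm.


translate([104, 406, 0]) cube([747, 272, 187]);
translate([104, 678, 187]) cube([747, 272, 187]);
translate([104, 950, 374]) cube([747, 272, 187]);
translate([104, 1222, 561]) cube([747, 272, 187]);


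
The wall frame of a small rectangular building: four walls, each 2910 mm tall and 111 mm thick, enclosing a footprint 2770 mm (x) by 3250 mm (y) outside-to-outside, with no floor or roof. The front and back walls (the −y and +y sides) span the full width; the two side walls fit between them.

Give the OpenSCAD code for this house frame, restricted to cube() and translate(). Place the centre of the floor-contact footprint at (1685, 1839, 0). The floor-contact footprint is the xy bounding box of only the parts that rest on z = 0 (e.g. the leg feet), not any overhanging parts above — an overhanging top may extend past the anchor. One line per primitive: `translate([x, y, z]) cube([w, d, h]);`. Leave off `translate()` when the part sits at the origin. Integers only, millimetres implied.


translate([300, 214, 0]) cube([2770, 111, 2910]);
translate([300, 3353, 0]) cube([2770, 111, 2910]);
translate([300, 325, 0]) cube([111, 3028, 2910]);
translate([2959, 325, 0]) cube([111, 3028, 2910]);


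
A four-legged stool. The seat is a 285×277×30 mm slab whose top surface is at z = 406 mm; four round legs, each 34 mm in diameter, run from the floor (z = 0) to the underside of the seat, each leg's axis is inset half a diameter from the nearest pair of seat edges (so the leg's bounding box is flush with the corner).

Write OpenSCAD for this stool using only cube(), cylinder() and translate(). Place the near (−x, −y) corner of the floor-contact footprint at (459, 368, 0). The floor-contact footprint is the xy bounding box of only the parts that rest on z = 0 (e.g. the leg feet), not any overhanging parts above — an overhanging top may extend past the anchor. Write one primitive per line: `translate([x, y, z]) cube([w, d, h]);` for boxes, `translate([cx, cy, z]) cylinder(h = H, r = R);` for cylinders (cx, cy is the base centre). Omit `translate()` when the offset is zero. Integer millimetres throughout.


// leg_h = 406 - 30 = 376
translate([459, 368, 376]) cube([285, 277, 30]);
translate([476, 385, 0]) cylinder(h = 376, r = 17);
translate([727, 385, 0]) cylinder(h = 376, r = 17);
translate([476, 628, 0]) cylinder(h = 376, r = 17);
translate([727, 628, 0]) cylinder(h = 376, r = 17);


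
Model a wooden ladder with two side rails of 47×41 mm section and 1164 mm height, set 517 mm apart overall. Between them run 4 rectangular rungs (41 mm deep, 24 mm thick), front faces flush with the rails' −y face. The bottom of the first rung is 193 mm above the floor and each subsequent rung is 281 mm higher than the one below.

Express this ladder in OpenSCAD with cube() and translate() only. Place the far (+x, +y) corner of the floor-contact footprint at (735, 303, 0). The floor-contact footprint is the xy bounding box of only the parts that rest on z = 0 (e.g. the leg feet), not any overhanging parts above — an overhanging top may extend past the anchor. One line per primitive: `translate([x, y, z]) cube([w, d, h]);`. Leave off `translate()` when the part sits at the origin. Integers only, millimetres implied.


translate([218, 262, 0]) cube([47, 41, 1164]);
translate([688, 262, 0]) cube([47, 41, 1164]);
translate([265, 262, 193]) cube([423, 41, 24]);
translate([265, 262, 474]) cube([423, 41, 24]);
translate([265, 262, 755]) cube([423, 41, 24]);
translate([265, 262, 1036]) cube([423, 41, 24]);


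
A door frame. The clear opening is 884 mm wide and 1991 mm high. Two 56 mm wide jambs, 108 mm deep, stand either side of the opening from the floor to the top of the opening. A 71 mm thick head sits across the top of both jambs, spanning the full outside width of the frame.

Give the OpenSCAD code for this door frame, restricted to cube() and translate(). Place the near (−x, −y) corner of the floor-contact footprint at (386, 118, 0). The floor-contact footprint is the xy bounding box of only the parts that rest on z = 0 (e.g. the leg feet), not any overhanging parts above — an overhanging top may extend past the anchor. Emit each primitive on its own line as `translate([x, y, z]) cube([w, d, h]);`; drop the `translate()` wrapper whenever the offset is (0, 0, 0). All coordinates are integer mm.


translate([386, 118, 0]) cube([56, 108, 1991]);
translate([1326, 118, 0]) cube([56, 108, 1991]);
translate([386, 118, 1991]) cube([996, 108, 71]);


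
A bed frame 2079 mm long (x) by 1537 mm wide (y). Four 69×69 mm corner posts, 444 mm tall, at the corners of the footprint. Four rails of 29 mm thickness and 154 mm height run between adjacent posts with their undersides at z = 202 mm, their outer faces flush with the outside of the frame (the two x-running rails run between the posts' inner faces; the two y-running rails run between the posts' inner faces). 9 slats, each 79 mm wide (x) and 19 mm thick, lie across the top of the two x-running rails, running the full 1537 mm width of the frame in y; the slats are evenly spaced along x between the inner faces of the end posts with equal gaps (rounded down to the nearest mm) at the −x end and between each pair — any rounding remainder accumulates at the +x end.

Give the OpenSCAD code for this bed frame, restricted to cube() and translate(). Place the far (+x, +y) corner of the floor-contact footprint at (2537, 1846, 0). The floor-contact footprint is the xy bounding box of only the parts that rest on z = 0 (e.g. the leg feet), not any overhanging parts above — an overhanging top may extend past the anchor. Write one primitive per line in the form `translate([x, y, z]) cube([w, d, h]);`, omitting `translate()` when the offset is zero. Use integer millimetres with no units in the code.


translate([458, 309, 0]) cube([69, 69, 444]);
translate([458, 1777, 0]) cube([69, 69, 444]);
translate([2468, 309, 0]) cube([69, 69, 444]);
translate([2468, 1777, 0]) cube([69, 69, 444]);
translate([527, 309, 202]) cube([1941, 29, 154]);
translate([527, 1817, 202]) cube([1941, 29, 154]);
translate([458, 378, 202]) cube([29, 1399, 154]);
translate([2508, 378, 202]) cube([29, 1399, 154]);
translate([650, 309, 356]) cube([79, 1537, 19]);
translate([852, 309, 356]) cube([79, 1537, 19]);
translate([1054, 309, 356]) cube([79, 1537, 19]);
translate([1256, 309, 356]) cube([79, 1537, 19]);
translate([1458, 309, 356]) cube([79, 1537, 19]);
translate([1660, 309, 356]) cube([79, 1537, 19]);
translate([1862, 309, 356]) cube([79, 1537, 19]);
translate([2064, 309, 356]) cube([79, 1537, 19]);
translate([2266, 309, 356]) cube([79, 1537, 19]);


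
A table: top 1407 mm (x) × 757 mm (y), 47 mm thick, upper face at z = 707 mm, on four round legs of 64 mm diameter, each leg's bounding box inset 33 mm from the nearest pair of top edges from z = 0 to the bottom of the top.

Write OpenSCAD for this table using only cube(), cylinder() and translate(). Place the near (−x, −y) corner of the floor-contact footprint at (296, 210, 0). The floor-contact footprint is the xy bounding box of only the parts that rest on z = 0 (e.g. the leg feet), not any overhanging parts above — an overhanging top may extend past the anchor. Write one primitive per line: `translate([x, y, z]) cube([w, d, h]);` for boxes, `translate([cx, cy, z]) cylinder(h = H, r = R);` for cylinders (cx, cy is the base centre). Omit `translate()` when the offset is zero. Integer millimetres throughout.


translate([263, 177, 660]) cube([1407, 757, 47]);
translate([328, 242, 0]) cylinder(h = 660, r = 32);
translate([1605, 242, 0]) cylinder(h = 660, r = 32);
translate([328, 869, 0]) cylinder(h = 660, r = 32);
translate([1605, 869, 0]) cylinder(h = 660, r = 32);


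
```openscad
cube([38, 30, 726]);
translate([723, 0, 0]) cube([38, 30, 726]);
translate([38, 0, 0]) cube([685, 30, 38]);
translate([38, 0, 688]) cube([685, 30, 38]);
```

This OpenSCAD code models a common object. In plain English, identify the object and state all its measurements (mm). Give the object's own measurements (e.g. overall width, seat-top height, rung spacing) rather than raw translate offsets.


A rectangular picture frame lying in the x–z plane (depth along y). The opening is 685 mm wide (x) by 650 mm tall (z), surrounded by a border 38 mm wide on all four sides. The frame is 30 mm deep and is made of two full-height vertical stiles with two horizontal rails fitted between them.


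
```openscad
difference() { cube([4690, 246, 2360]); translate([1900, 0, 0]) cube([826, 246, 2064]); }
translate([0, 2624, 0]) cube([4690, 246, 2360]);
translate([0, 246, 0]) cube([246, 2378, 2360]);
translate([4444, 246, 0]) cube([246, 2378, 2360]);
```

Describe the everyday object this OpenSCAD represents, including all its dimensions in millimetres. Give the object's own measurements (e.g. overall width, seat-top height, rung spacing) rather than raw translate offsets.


A single room: four walls, each 2360 mm tall and 246 mm thick, enclosing an outside footprint 4690×2870 mm (x × y), no floor or roof. The front and back walls (−y and +y sides) run the full x-width; the side walls fit between their inner faces. A door opening 826 mm wide and 2064 mm tall is cut through the front wall from the floor up, its −x edge 1900 mm from the wall's −x end.


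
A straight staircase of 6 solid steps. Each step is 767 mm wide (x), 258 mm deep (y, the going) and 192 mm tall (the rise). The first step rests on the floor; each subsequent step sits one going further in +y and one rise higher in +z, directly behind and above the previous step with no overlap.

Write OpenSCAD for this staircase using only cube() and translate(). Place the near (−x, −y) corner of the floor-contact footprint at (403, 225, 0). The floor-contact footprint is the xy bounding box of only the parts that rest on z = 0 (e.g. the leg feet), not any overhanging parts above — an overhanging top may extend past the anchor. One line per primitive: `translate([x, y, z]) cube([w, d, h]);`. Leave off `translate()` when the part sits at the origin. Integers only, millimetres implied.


translate([403, 225, 0]) cube([767, 258, 192]);
translate([403, 483, 192]) cube([767, 258, 192]);
translate([403, 741, 384]) cube([767, 258, 192]);
translate([403, 999, 576]) cube([767, 258, 192]);
translate([403, 1257, 768]) cube([767, 258, 192]);
translate([403, 1515, 960]) cube([767, 258, 192]);


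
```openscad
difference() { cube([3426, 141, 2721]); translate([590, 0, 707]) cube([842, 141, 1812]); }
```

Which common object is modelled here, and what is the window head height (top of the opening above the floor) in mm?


A wall with a window opening. The window head height is 2519 mm.

A wall with a rectangular opening subtracted — a window. Sill at z = 707, opening 1812 mm tall, so the head is at 707 + 1812 = 2519 mm.


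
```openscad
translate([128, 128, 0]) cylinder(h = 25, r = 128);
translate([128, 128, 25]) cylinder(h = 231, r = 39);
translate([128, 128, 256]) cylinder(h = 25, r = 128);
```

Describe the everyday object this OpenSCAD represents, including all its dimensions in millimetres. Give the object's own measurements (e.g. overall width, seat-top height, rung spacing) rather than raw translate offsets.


A spool: two coaxial disc flanges of radius 128 mm and thickness 25 mm, joined by a core cylinder of radius 39 mm and height 231 mm. The lower flange rests on z = 0 and the three cylinders share a vertical axis.


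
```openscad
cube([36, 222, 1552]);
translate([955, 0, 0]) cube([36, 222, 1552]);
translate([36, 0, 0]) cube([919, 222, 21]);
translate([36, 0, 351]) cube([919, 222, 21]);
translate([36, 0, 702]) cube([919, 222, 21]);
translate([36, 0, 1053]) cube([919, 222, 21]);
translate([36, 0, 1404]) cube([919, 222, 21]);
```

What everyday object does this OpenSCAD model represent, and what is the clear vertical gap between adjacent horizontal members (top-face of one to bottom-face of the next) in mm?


A bookshelf. The clear shelf gap is 330 mm.

Two tall side panels with 5 horizontal boards between them — a bookshelf. The first two shelf undersides are at z = 0 and z = 351; with shelf thickness 21, the clear gap is 351 − 0 − 21 = 330 mm.


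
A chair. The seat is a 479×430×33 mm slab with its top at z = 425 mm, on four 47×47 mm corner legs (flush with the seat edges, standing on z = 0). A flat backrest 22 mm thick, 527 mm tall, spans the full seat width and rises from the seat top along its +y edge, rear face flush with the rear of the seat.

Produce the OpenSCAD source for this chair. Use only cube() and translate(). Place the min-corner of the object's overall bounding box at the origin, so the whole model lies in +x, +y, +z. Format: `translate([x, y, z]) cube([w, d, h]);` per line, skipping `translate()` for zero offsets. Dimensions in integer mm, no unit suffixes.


translate([0, 0, 392]) cube([479, 430, 33]);
cube([47, 47, 392]);
translate([432, 0, 0]) cube([47, 47, 392]);
translate([0, 383, 0]) cube([47, 47, 392]);
translate([432, 383, 0]) cube([47, 47, 392]);
translate([0, 408, 425]) cube([479, 22, 527]);


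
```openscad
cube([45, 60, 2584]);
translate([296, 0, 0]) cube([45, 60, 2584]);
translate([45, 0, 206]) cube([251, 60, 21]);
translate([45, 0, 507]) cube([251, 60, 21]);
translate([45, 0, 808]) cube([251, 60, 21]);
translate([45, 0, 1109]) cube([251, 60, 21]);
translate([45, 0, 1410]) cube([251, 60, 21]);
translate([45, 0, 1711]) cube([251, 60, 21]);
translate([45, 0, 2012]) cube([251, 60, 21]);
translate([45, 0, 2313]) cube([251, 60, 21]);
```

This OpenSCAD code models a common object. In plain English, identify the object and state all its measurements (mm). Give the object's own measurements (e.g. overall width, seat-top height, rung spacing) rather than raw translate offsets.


A straight ladder. Two 45×60 mm vertical rails, 2584 mm tall, stand 341 mm apart (outside-to-outside) with their front faces coplanar on the −y side. 8 rungs, each 60 mm deep and 21 mm tall, span between the inner faces of the rails, front faces flush with the rails. The lowest rung's underside is at z = 206 mm and rungs are spaced 301 mm apart (underside to underside).


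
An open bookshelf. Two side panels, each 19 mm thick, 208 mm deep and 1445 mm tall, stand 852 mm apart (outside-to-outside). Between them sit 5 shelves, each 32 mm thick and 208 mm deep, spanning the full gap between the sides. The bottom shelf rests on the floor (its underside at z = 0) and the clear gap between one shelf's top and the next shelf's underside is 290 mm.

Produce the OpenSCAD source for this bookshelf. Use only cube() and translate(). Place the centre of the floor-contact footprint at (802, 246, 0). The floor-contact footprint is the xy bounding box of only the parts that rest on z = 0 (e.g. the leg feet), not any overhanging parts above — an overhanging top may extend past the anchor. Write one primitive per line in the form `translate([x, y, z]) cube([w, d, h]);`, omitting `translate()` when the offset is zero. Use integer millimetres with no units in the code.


translate([376, 142, 0]) cube([19, 208, 1445]);
translate([1209, 142, 0]) cube([19, 208, 1445]);
translate([395, 142, 0]) cube([814, 208, 32]);
translate([395, 142, 322]) cube([814, 208, 32]);
translate([395, 142, 644]) cube([814, 208, 32]);
translate([395, 142, 966]) cube([814, 208, 32]);
translate([395, 142, 1288]) cube([814, 208, 32]);


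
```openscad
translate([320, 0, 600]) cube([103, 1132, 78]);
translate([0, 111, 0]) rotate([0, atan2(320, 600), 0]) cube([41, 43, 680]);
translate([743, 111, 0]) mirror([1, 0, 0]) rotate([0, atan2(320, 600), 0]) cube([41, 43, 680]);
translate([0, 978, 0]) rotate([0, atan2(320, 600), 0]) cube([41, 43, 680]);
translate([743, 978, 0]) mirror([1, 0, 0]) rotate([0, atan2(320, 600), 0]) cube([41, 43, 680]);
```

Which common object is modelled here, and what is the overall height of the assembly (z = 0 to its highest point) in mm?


A sawhorse. The overall height is 678 mm.

A beam across two mirrored pairs of raked legs — a sawhorse. The beam's underside is at z = 600 (matching the legs' vertical rise in atan2(320, 600)) and the beam is 78 mm tall, so its top is at 600 + 78 = 678 mm. The raked legs top out at the beam's underside, so that is the highest point.


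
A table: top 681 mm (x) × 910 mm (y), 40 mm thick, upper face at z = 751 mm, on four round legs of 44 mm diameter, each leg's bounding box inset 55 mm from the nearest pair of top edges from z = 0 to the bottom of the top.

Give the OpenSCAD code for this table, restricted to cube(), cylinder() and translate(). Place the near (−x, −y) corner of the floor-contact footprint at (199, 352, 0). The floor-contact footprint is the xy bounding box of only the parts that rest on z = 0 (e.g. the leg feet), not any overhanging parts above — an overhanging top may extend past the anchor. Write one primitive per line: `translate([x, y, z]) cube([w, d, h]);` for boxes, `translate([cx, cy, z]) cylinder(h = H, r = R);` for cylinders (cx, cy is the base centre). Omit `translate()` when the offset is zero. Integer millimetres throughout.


translate([144, 297, 711]) cube([681, 910, 40]);
translate([221, 374, 0]) cylinder(h = 711, r = 22);
translate([748, 374, 0]) cylinder(h = 711, r = 22);
translate([221, 1130, 0]) cylinder(h = 711, r = 22);
translate([748, 1130, 0]) cylinder(h = 711, r = 22);


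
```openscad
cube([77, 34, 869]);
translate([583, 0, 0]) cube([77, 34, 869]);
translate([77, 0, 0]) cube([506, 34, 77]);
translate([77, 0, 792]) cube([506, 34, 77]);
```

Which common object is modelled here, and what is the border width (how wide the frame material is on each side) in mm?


A picture frame. The border width is 77 mm.

Four thin pieces enclosing a rectangular opening — a picture frame. The two full-height stiles are 869 mm tall; the top rail sits at z = 792 and is 77 mm tall, so the border above the opening is 869 − 792 = 77 mm, matching the stile x-width.


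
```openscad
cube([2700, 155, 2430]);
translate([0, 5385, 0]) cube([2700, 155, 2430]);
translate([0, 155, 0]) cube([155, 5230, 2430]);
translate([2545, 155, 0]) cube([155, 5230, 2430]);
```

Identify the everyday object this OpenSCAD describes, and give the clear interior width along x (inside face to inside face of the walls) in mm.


A house (or room) frame. The interior width is 2390 mm.

Four 2430 mm walls enclosing a rectangle with no floor or roof — a room or house frame. Outside width is 2700 mm and wall thickness is 155 mm, so the interior width is 2700 − 2 × 155 = 2390 mm.


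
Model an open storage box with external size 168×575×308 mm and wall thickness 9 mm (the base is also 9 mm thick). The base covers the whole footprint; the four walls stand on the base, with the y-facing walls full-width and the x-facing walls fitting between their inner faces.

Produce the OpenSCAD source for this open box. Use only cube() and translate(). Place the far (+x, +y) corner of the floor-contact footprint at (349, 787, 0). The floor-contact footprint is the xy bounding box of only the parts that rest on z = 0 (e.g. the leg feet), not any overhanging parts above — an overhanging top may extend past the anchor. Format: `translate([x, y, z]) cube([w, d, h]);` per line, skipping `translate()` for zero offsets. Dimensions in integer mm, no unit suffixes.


translate([181, 212, 0]) cube([168, 575, 9]);
translate([181, 212, 9]) cube([168, 9, 299]);
translate([181, 778, 9]) cube([168, 9, 299]);
translate([181, 221, 9]) cube([9, 557, 299]);
translate([340, 221, 9]) cube([9, 557, 299]);


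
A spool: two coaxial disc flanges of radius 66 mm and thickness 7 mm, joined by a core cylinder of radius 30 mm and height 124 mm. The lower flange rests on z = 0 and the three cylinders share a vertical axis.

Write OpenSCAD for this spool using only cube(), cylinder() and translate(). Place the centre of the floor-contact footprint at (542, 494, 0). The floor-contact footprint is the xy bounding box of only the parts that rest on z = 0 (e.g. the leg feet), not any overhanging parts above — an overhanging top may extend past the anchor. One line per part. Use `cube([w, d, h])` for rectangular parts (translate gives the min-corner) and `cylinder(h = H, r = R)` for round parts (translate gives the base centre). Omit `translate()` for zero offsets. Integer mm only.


translate([542, 494, 0]) cylinder(h = 7, r = 66);
translate([542, 494, 7]) cylinder(h = 124, r = 30);
translate([542, 494, 131]) cylinder(h = 7, r = 66);


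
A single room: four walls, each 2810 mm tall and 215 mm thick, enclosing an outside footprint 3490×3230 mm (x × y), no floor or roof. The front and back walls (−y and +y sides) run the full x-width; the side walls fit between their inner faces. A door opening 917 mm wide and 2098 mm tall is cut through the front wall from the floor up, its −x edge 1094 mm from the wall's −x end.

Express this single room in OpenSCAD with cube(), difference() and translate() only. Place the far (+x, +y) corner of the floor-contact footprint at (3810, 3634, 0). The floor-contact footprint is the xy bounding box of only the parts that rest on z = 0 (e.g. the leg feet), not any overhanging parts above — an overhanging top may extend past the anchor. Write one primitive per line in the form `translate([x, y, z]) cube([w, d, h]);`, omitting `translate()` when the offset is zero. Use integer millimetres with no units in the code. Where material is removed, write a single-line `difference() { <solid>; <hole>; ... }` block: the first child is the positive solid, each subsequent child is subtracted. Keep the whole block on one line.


difference() { translate([320, 404, 0]) cube([3490, 215, 2810]); translate([1414, 404, 0]) cube([917, 215, 2098]); }
translate([320, 3419, 0]) cube([3490, 215, 2810]);
translate([320, 619, 0]) cube([215, 2800, 2810]);
translate([3595, 619, 0]) cube([215, 2800, 2810]);


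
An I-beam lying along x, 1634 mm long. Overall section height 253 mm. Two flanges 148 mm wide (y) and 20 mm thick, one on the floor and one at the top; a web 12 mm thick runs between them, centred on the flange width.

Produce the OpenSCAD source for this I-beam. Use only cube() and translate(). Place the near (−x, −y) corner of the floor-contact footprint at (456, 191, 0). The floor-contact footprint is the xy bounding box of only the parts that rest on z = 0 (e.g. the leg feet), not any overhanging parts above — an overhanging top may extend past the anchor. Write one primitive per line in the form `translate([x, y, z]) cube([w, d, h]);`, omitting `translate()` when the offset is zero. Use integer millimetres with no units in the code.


translate([456, 191, 0]) cube([1634, 148, 20]);
translate([456, 259, 20]) cube([1634, 12, 213]);
translate([456, 191, 233]) cube([1634, 148, 20]);


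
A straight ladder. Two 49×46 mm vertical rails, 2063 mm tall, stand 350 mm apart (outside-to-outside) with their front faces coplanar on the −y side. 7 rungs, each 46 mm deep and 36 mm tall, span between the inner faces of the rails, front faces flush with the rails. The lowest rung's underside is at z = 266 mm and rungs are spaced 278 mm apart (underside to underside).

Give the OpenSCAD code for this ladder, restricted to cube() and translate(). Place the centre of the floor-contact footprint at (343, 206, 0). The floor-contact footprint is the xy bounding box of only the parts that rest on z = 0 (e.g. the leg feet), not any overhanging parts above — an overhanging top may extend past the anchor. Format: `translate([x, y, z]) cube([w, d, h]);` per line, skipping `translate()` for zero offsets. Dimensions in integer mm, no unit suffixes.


translate([168, 183, 0]) cube([49, 46, 2063]);
translate([469, 183, 0]) cube([49, 46, 2063]);
translate([217, 183, 266]) cube([252, 46, 36]);
translate([217, 183, 544]) cube([252, 46, 36]);
translate([217, 183, 822]) cube([252, 46, 36]);
translate([217, 183, 1100]) cube([252, 46, 36]);
translate([217, 183, 1378]) cube([252, 46, 36]);
translate([217, 183, 1656]) cube([252, 46, 36]);
translate([217, 183, 1934]) cube([252, 46, 36]);


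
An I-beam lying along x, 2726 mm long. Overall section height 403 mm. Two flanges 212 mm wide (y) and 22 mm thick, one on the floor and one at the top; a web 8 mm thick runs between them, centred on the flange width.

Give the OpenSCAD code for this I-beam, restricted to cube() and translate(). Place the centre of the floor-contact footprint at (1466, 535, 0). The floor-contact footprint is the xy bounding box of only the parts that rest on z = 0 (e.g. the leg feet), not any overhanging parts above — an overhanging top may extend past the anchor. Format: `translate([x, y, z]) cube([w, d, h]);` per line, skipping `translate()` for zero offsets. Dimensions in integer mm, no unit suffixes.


translate([103, 429, 0]) cube([2726, 212, 22]);
translate([103, 531, 22]) cube([2726, 8, 359]);
translate([103, 429, 381]) cube([2726, 212, 22]);


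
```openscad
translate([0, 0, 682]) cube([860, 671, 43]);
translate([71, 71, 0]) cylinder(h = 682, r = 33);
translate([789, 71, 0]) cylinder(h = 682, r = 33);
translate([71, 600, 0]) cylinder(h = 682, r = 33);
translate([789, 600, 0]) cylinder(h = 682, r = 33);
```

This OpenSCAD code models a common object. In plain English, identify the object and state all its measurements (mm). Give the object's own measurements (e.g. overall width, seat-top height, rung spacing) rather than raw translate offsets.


A rectangular dining table. The top is 860×671×43 mm with its upper surface at z = 725 mm. It stands on four round legs of 66 mm diameter, each leg's bounding box inset 38 mm from the nearest pair of top edges, running from the floor to the underside of the top.


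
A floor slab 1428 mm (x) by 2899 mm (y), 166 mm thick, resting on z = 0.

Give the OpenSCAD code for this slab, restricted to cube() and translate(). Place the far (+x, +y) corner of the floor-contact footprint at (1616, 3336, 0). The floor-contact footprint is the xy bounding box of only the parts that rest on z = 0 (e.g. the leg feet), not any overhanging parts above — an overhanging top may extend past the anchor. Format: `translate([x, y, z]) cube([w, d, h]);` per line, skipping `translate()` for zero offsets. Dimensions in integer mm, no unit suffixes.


translate([188, 437, 0]) cube([1428, 2899, 166]);


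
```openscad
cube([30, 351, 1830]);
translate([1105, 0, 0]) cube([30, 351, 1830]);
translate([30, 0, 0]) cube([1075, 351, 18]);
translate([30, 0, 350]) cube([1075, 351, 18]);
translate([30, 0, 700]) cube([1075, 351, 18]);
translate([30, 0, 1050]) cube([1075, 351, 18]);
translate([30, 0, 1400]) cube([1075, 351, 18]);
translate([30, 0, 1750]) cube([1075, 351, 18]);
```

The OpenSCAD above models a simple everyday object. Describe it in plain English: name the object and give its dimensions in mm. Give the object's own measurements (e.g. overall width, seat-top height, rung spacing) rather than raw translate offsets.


An open bookshelf. Two side panels, each 30 mm thick, 351 mm deep and 1830 mm tall, stand 1135 mm apart (outside-to-outside). Between them sit 6 shelves, each 18 mm thick and 351 mm deep, spanning the full gap between the sides. The bottom shelf rests on the floor (its underside at z = 0) and the clear gap between one shelf's top and the next shelf's underside is 332 mm.


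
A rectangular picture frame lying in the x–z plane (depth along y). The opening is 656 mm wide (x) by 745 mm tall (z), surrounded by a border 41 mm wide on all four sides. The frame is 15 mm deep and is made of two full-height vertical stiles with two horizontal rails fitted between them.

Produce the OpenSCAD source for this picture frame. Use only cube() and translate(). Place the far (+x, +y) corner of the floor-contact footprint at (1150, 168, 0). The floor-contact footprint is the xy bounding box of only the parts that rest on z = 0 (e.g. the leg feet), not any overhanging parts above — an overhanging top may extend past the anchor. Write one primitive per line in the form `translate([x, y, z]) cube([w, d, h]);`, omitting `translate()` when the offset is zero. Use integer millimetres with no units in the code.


translate([412, 153, 0]) cube([41, 15, 827]);
translate([1109, 153, 0]) cube([41, 15, 827]);
translate([453, 153, 0]) cube([656, 15, 41]);
translate([453, 153, 786]) cube([656, 15, 41]);


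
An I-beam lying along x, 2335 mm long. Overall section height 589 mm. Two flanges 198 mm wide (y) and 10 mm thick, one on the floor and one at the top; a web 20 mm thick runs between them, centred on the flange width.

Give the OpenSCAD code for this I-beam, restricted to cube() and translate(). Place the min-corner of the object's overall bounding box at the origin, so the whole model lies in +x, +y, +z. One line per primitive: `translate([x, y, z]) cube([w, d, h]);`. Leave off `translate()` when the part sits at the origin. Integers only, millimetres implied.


cube([2335, 198, 10]);
translate([0, 89, 10]) cube([2335, 20, 569]);
translate([0, 0, 579]) cube([2335, 198, 10]);
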